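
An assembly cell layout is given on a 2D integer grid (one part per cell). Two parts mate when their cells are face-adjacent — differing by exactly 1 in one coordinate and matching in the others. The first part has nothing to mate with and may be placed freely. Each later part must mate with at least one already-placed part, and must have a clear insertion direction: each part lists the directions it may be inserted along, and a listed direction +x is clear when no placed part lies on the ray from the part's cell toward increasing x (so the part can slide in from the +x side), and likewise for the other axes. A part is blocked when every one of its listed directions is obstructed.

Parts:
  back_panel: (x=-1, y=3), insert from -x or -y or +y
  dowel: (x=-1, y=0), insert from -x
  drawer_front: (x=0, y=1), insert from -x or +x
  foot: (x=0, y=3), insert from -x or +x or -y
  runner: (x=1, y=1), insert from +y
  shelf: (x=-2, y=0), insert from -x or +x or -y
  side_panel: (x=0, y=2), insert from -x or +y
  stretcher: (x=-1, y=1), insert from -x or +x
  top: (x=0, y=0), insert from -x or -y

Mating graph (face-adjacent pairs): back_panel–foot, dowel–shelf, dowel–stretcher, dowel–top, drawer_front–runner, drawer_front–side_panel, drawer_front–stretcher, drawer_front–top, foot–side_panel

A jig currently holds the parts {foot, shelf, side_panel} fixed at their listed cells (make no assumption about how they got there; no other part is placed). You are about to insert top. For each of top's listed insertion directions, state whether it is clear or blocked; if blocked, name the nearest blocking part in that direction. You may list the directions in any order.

-x: blocked by shelf; -y: clear

-x: nearest on ray is shelf@(-2, 0) ⇒ blocked
-y: ray from top(0, 0) has no placed part ⇒ clear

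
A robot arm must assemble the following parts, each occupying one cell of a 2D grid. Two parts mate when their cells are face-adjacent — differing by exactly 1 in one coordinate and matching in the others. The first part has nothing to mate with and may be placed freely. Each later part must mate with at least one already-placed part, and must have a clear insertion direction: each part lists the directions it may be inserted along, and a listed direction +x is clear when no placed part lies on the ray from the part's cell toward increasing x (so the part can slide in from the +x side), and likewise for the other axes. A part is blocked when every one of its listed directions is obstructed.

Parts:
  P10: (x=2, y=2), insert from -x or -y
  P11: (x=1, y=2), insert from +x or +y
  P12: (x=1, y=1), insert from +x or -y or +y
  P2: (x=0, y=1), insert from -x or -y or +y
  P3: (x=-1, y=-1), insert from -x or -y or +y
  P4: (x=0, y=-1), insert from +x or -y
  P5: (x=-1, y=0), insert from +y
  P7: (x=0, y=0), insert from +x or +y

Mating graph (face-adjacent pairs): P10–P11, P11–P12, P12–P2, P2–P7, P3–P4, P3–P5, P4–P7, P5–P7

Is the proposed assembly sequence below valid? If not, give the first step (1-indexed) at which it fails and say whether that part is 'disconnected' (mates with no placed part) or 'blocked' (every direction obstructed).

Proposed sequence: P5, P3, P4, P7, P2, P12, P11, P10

Valid

1. P5@(-1, 0) [+y clear] — {P5}
2. P3@(-1, -1) [-x clear] — {P3, P5}
3. P4@(0, -1) [+x clear] — {P3, P4, P5}
4. P7@(0, 0) [+x clear] — {P3, P4, P5, P7}
5. P2@(0, 1) [-x clear] — {P2, P3, P4, P5, P7}
6. P12@(1, 1) [+x clear] — {P12, P2, P3, P4, P5, P7}
7. P11@(1, 2) [+x clear] — {P11, P12, P2, P3, P4, P5, P7}
8. P10@(2, 2) [-y clear] — {P10, P11, P12, P2, P3, P4, P5, P7}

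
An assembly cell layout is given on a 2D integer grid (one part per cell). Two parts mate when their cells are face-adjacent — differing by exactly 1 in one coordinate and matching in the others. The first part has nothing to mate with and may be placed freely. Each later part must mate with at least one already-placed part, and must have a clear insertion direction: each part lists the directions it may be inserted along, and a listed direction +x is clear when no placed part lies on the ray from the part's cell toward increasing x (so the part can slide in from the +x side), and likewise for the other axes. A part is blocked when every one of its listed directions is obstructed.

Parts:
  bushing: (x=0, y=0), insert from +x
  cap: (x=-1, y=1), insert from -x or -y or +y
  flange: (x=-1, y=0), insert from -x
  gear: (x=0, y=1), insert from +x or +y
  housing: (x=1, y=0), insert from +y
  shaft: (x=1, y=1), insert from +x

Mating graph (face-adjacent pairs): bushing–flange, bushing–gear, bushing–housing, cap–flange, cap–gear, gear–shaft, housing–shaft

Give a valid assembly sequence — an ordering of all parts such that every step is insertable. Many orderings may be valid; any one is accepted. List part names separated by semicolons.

cap; gear; flange; bushing; housing; shaft

1. cap@(-1, 1) [-x clear] — {cap}
2. gear@(0, 1) [+x clear] — {cap, gear}
3. flange@(-1, 0) [-x clear] — {cap, flange, gear}
4. bushing@(0, 0) [+x clear] — {bushing, cap, flange, gear}
5. housing@(1, 0) [+y clear] — {bushing, cap, flange, gear, housing}
6. shaft@(1, 1) [+x clear] — {bushing, cap, flange, gear, housing, shaft}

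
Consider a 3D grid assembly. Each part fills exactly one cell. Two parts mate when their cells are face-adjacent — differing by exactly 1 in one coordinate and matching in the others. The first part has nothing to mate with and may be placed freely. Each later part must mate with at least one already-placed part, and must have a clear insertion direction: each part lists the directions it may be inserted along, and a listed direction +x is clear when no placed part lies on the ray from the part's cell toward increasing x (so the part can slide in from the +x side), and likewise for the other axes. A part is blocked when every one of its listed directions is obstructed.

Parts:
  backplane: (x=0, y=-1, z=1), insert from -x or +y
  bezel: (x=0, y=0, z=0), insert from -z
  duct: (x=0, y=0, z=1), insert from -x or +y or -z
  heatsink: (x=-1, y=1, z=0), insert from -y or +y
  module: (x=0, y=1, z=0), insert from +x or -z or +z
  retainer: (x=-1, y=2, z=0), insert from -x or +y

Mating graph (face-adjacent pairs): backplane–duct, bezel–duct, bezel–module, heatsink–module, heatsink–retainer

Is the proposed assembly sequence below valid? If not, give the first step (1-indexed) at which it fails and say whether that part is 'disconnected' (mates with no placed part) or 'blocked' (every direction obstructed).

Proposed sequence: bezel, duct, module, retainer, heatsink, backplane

1. bezel@(0, 0, 0) [-z clear] — {bezel}
2. duct@(0, 0, 1) [-x clear] — {bezel, duct}
3. module@(0, 1, 0) [+x clear] — {bezel, duct, module}
4. retainer@(-1, 2, 0) — no placed neighbour ⇒ disconnected

Invalid at step 4 (disconnected)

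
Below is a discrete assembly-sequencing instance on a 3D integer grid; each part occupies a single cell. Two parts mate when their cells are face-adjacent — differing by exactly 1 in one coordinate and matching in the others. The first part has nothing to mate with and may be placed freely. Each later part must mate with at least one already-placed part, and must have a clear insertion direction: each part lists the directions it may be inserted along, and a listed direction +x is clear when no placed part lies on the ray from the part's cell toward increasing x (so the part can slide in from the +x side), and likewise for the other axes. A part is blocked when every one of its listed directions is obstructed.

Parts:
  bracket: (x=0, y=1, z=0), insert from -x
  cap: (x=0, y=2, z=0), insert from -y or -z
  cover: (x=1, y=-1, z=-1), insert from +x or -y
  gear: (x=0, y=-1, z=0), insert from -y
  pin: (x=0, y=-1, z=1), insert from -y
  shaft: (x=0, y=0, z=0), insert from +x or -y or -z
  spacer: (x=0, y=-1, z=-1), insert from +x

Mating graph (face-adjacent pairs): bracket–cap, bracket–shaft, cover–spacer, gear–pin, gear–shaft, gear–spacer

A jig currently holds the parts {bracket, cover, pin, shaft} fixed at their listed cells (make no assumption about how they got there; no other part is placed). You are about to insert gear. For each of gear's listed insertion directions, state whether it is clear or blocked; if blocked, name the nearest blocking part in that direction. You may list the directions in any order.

-y: clear

-y: ray from gear(0, -1, 0) has no placed part ⇒ clear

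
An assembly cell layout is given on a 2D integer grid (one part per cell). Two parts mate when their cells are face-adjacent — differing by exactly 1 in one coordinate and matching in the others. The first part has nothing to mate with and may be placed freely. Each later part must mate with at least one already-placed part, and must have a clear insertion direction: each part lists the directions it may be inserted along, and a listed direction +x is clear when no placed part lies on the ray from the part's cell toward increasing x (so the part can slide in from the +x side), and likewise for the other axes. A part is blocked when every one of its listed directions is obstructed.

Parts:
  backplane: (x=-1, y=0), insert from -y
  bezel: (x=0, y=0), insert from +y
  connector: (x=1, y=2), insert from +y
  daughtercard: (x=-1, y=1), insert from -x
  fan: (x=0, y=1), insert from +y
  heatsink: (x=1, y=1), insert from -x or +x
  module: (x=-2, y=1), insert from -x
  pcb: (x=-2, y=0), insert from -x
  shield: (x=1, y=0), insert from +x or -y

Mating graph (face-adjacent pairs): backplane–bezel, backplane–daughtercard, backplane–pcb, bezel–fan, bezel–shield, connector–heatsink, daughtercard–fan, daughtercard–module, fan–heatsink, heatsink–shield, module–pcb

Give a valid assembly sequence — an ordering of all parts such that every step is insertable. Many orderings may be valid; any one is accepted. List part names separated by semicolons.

daughtercard; backplane; module; pcb; bezel; shield; heatsink; connector; fan

1. daughtercard@(-1, 1) [-x clear] — {daughtercard}
2. backplane@(-1, 0) [-y clear] — {backplane, daughtercard}
3. module@(-2, 1) [-x clear] — {backplane, daughtercard, module}
4. pcb@(-2, 0) [-x clear] — {backplane, daughtercard, module, pcb}
5. bezel@(0, 0) [+y clear] — {backplane, bezel, daughtercard, module, pcb}
6. shield@(1, 0) [+x clear] — {backplane, bezel, daughtercard, module, pcb, shield}
7. heatsink@(1, 1) [+x clear] — {backplane, bezel, daughtercard, heatsink, module, pcb, shield}
8. connector@(1, 2) [+y clear] — {backplane, bezel, connector, daughtercard, heatsink, module, pcb, shield}
9. fan@(0, 1) [+y clear] — {backplane, bezel, connector, daughtercard, fan, heatsink, module, pcb, shield}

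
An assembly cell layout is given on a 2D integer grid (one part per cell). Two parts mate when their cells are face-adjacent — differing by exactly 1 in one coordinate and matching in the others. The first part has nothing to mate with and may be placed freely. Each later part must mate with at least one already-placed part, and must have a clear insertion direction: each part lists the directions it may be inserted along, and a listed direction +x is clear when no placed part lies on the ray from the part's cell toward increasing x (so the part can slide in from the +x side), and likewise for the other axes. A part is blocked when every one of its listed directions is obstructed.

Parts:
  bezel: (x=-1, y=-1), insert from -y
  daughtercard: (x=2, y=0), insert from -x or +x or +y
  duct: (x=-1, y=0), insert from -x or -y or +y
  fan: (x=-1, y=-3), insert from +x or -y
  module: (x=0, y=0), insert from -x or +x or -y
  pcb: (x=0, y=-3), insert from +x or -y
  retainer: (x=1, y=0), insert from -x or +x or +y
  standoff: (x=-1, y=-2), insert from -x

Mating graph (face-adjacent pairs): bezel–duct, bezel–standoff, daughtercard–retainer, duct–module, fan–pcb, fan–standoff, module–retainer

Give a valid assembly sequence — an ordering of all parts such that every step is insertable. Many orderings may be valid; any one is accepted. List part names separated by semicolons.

bezel; duct; module; retainer; daughtercard; standoff; fan; pcb

1. bezel@(-1, -1) [-y clear] — {bezel}
2. duct@(-1, 0) [-x clear] — {bezel, duct}
3. module@(0, 0) [+x clear] — {bezel, duct, module}
4. retainer@(1, 0) [+x clear] — {bezel, duct, module, retainer}
5. daughtercard@(2, 0) [+x clear] — {bezel, daughtercard, duct, module, retainer}
6. standoff@(-1, -2) [-x clear] — {bezel, daughtercard, duct, module, retainer, standoff}
7. fan@(-1, -3) [+x clear] — {bezel, daughtercard, duct, fan, module, retainer, standoff}
8. pcb@(0, -3) [+x clear] — {bezel, daughtercard, duct, fan, module, pcb, retainer, standoff}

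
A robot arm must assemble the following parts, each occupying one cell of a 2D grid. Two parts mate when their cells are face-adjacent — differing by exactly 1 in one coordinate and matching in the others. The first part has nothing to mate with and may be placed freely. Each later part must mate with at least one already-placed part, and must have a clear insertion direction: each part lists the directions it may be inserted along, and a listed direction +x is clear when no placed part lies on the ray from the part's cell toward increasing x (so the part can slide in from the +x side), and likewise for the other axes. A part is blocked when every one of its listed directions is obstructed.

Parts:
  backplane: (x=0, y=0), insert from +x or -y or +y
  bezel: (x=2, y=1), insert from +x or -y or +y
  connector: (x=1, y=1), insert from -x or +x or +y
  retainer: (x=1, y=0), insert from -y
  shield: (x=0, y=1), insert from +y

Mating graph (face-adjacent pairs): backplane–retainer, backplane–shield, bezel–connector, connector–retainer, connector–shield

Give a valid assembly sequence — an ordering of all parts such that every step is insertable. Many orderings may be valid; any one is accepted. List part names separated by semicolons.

shield; connector; retainer; backplane; bezel

1. shield@(0, 1) [+y clear] — {shield}
2. connector@(1, 1) [+x clear] — {connector, shield}
3. retainer@(1, 0) [-y clear] — {connector, retainer, shield}
4. backplane@(0, 0) [-y clear] — {backplane, connector, retainer, shield}
5. bezel@(2, 1) [+x clear] — {backplane, bezel, connector, retainer, shield}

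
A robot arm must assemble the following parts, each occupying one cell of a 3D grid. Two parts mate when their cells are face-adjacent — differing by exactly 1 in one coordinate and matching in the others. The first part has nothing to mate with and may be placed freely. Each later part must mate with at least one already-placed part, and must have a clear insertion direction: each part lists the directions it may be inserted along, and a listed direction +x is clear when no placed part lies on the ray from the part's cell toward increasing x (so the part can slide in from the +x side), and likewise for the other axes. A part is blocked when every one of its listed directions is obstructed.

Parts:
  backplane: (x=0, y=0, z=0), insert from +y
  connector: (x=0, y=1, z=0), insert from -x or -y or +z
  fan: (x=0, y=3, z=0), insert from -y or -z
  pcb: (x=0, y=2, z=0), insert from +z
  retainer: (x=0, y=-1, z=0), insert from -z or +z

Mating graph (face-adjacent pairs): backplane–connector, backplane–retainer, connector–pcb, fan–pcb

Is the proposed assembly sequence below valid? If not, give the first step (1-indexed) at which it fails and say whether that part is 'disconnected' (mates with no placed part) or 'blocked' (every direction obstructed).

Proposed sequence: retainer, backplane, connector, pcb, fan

Valid

1. retainer@(0, -1, 0) [-z clear] — {retainer}
2. backplane@(0, 0, 0) [+y clear] — {backplane, retainer}
3. connector@(0, 1, 0) [-x clear] — {backplane, connector, retainer}
4. pcb@(0, 2, 0) [+z clear] — {backplane, connector, pcb, retainer}
5. fan@(0, 3, 0) [-z clear] — {backplane, connector, fan, pcb, retainer}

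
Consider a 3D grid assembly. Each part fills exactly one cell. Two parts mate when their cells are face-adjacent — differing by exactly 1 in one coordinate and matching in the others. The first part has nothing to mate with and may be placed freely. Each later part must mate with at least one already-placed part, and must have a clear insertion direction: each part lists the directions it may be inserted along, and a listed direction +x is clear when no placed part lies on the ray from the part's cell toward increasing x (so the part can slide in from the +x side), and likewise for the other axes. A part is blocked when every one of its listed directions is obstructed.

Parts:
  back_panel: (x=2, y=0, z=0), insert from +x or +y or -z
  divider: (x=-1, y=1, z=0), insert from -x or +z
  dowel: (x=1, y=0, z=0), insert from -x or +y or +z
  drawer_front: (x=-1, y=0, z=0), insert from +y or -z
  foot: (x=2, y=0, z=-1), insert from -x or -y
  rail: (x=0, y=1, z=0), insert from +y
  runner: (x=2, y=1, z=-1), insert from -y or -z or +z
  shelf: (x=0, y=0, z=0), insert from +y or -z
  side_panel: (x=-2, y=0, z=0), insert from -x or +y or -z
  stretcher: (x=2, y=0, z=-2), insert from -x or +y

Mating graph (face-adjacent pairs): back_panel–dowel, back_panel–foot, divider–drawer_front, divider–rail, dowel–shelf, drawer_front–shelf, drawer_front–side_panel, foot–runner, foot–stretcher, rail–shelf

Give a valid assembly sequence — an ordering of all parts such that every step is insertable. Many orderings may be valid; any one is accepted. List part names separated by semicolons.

shelf; dowel; rail; drawer_front; side_panel; divider; back_panel; foot; stretcher; runner

1. shelf@(0, 0, 0) [+y clear] — {shelf}
2. dowel@(1, 0, 0) [+y clear] — {dowel, shelf}
3. rail@(0, 1, 0) [+y clear] — {dowel, rail, shelf}
4. drawer_front@(-1, 0, 0) [+y clear] — {dowel, drawer_front, rail, shelf}
5. side_panel@(-2, 0, 0) [-x clear] — {dowel, drawer_front, rail, shelf, side_panel}
6. divider@(-1, 1, 0) [-x clear] — {divider, dowel, drawer_front, rail, shelf, side_panel}
7. back_panel@(2, 0, 0) [+x clear] — {back_panel, divider, dowel, drawer_front, rail, shelf, side_panel}
8. foot@(2, 0, -1) [-x clear] — {back_panel, divider, dowel, drawer_front, foot, rail, shelf, side_panel}
9. stretcher@(2, 0, -2) [-x clear] — {back_panel, divider, dowel, drawer_front, foot, rail, shelf, side_panel, stretcher}
10. runner@(2, 1, -1) [-z clear] — {back_panel, divider, dowel, drawer_front, foot, rail, runner, shelf, side_panel, stretcher}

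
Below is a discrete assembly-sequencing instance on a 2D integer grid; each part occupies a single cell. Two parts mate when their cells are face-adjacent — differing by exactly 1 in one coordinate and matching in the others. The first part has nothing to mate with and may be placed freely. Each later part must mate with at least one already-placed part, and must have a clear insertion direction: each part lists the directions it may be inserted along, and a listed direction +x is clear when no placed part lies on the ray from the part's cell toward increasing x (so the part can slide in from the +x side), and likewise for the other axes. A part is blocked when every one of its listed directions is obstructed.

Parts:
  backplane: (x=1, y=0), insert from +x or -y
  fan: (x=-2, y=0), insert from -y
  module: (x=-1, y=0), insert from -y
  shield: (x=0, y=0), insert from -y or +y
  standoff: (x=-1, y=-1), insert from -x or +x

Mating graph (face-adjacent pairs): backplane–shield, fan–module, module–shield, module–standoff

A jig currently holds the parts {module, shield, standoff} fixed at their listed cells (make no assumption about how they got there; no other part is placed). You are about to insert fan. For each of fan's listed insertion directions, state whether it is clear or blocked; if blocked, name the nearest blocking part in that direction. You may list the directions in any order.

-y: ray from fan(-2, 0) has no placed part ⇒ clear

-y: clear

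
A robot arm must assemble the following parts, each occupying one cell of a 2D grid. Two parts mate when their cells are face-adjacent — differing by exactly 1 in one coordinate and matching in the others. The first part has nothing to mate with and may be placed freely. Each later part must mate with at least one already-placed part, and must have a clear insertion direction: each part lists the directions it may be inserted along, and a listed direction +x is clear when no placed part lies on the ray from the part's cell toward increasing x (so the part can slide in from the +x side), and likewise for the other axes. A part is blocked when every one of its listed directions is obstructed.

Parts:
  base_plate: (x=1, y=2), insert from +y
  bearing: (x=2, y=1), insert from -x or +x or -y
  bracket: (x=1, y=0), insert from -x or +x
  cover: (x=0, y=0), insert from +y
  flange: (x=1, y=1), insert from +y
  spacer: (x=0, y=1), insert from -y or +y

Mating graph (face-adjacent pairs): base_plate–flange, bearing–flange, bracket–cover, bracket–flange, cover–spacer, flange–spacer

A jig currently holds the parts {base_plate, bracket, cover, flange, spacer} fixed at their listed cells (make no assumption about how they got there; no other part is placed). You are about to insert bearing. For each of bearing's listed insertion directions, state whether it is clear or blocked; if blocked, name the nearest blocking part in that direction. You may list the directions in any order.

+x: clear; -x: blocked by flange; -y: clear

-x: nearest on ray is flange@(1, 1) ⇒ blocked
+x: ray from bearing(2, 1) has no placed part ⇒ clear
-y: ray from bearing(2, 1) has no placed part ⇒ clear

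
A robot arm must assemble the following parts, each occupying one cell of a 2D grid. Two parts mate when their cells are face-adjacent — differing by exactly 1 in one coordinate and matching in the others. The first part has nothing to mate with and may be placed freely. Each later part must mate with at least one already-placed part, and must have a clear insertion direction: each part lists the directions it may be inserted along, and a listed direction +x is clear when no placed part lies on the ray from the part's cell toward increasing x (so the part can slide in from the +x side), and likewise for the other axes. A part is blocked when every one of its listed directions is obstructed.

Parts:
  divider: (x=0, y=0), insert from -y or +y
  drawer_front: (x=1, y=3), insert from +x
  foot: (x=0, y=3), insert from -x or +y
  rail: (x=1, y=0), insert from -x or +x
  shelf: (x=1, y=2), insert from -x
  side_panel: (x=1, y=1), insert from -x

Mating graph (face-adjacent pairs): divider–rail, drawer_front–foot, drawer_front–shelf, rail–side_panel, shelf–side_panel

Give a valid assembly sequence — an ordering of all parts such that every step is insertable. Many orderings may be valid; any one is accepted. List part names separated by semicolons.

1. divider@(0, 0) [-y clear] — {divider}
2. rail@(1, 0) [+x clear] — {divider, rail}
3. side_panel@(1, 1) [-x clear] — {divider, rail, side_panel}
4. shelf@(1, 2) [-x clear] — {divider, rail, shelf, side_panel}
5. drawer_front@(1, 3) [+x clear] — {divider, drawer_front, rail, shelf, side_panel}
6. foot@(0, 3) [-x clear] — {divider, drawer_front, foot, rail, shelf, side_panel}

divider; rail; side_panel; shelf; drawer_front; foot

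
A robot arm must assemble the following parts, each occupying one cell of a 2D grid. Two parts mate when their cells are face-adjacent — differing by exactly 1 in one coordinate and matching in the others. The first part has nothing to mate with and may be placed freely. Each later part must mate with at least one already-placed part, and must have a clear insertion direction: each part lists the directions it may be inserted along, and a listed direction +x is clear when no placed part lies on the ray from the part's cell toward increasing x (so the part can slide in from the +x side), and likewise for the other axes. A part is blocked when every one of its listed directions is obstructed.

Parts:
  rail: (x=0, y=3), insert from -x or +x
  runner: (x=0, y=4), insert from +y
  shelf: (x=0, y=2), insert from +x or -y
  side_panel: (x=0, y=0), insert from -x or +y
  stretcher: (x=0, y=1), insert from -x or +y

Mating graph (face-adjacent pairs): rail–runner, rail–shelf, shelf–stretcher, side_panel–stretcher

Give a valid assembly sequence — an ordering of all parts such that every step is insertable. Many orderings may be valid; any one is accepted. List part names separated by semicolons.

shelf; stretcher; rail; runner; side_panel

1. shelf@(0, 2) [+x clear] — {shelf}
2. stretcher@(0, 1) [-x clear] — {shelf, stretcher}
3. rail@(0, 3) [-x clear] — {rail, shelf, stretcher}
4. runner@(0, 4) [+y clear] — {rail, runner, shelf, stretcher}
5. side_panel@(0, 0) [-x clear] — {rail, runner, shelf, side_panel, stretcher}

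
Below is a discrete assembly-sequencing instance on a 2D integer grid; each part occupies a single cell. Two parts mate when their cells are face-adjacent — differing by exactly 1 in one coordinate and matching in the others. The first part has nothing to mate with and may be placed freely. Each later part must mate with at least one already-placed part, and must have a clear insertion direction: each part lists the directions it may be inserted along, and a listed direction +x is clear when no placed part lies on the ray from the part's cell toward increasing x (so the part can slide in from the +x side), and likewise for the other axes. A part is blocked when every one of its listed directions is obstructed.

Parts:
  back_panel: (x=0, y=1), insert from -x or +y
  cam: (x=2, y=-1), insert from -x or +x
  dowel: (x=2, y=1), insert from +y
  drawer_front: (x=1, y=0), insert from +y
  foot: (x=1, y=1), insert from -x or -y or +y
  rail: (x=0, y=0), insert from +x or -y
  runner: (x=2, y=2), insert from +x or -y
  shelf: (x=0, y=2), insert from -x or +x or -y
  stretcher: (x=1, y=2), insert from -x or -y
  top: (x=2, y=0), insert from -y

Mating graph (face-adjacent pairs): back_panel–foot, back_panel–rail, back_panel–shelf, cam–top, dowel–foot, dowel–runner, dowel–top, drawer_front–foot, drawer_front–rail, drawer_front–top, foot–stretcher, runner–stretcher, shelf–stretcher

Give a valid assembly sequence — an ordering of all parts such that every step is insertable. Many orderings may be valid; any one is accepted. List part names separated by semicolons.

1. top@(2, 0) [-y clear] — {top}
2. cam@(2, -1) [-x clear] — {cam, top}
3. dowel@(2, 1) [+y clear] — {cam, dowel, top}
4. runner@(2, 2) [+x clear] — {cam, dowel, runner, top}
5. drawer_front@(1, 0) [+y clear] — {cam, dowel, drawer_front, runner, top}
6. stretcher@(1, 2) [-x clear] — {cam, dowel, drawer_front, runner, stretcher, top}
7. shelf@(0, 2) [-x clear] — {cam, dowel, drawer_front, runner, shelf, stretcher, top}
8. foot@(1, 1) [-x clear] — {cam, dowel, drawer_front, foot, runner, shelf, stretcher, top}
9. rail@(0, 0) [-y clear] — {cam, dowel, drawer_front, foot, rail, runner, shelf, stretcher, top}
10. back_panel@(0, 1) [-x clear] — {back_panel, cam, dowel, drawer_front, foot, rail, runner, shelf, stretcher, top}

top; cam; dowel; runner; drawer_front; stretcher; shelf; foot; rail; back_panel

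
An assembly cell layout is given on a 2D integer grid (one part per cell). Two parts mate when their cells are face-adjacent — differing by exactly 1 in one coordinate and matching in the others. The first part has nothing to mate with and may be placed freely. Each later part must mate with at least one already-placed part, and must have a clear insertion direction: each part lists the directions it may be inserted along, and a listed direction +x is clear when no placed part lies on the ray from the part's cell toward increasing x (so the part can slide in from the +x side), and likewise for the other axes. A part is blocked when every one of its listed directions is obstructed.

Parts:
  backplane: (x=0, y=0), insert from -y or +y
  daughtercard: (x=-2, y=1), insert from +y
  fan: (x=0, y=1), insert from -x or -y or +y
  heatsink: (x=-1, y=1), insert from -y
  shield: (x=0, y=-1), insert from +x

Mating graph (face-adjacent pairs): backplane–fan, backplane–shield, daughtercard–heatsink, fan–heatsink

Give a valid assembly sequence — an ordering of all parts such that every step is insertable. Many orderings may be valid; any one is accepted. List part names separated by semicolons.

shield; backplane; fan; heatsink; daughtercard

1. shield@(0, -1) [+x clear] — {shield}
2. backplane@(0, 0) [+y clear] — {backplane, shield}
3. fan@(0, 1) [-x clear] — {backplane, fan, shield}
4. heatsink@(-1, 1) [-y clear] — {backplane, fan, heatsink, shield}
5. daughtercard@(-2, 1) [+y clear] — {backplane, daughtercard, fan, heatsink, shield}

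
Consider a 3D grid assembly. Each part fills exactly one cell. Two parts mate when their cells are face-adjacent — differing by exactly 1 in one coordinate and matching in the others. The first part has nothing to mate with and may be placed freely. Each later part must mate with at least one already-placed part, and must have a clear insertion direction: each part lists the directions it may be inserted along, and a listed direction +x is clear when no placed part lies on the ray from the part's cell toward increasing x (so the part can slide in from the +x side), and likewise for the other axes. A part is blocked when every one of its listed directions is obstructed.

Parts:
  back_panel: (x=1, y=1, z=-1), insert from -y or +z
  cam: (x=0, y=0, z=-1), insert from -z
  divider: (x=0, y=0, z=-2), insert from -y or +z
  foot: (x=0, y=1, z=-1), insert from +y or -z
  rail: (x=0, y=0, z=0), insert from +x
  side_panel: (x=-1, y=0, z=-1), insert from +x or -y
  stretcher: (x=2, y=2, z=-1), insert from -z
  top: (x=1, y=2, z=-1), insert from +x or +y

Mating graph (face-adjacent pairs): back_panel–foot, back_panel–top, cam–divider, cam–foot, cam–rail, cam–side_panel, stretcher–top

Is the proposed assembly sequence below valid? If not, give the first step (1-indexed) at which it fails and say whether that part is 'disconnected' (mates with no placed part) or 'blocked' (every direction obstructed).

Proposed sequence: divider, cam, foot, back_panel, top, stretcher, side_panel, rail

Invalid at step 2 (blocked)

1. divider@(0, 0, -2) [-y clear] — {divider}
2. cam@(0, 0, -1) — -z all obstructed ⇒ blocked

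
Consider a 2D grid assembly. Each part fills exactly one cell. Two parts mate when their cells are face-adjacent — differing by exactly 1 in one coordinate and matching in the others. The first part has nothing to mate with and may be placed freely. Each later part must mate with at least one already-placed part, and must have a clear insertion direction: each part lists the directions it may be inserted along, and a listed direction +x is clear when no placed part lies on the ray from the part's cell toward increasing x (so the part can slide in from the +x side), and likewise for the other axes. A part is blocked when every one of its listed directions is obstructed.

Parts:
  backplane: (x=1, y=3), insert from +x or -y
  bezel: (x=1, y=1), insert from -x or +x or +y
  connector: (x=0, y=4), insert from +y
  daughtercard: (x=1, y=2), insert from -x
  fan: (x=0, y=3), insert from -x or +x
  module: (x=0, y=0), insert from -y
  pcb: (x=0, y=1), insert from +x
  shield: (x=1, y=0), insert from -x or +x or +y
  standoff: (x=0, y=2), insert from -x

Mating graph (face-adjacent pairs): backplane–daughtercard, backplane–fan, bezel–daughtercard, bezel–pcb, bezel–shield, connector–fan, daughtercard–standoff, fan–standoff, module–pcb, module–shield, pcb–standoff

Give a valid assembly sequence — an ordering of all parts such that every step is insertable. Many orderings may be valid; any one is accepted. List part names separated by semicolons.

pcb; module; shield; bezel; daughtercard; backplane; standoff; fan; connector

1. pcb@(0, 1) [+x clear] — {pcb}
2. module@(0, 0) [-y clear] — {module, pcb}
3. shield@(1, 0) [+x clear] — {module, pcb, shield}
4. bezel@(1, 1) [+x clear] — {bezel, module, pcb, shield}
5. daughtercard@(1, 2) [-x clear] — {bezel, daughtercard, module, pcb, shield}
6. backplane@(1, 3) [+x clear] — {backplane, bezel, daughtercard, module, pcb, shield}
7. standoff@(0, 2) [-x clear] — {backplane, bezel, daughtercard, module, pcb, shield, standoff}
8. fan@(0, 3) [-x clear] — {backplane, bezel, daughtercard, fan, module, pcb, shield, standoff}
9. connector@(0, 4) [+y clear] — {backplane, bezel, connector, daughtercard, fan, module, pcb, shield, standoff}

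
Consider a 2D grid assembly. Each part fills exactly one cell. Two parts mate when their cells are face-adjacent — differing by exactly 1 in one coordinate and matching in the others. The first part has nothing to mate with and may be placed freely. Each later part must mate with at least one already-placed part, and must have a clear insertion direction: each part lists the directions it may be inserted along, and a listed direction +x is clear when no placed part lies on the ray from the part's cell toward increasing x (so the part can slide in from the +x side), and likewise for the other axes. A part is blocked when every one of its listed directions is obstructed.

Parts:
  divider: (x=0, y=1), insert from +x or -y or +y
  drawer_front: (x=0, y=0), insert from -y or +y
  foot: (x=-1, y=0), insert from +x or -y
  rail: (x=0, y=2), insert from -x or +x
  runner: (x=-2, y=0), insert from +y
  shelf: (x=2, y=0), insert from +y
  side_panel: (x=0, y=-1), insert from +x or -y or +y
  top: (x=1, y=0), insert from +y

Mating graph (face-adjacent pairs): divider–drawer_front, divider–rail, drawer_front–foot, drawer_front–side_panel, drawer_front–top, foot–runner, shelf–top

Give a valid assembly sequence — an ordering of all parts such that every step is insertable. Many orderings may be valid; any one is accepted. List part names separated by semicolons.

1. shelf@(2, 0) [+y clear] — {shelf}
2. top@(1, 0) [+y clear] — {shelf, top}
3. drawer_front@(0, 0) [-y clear] — {drawer_front, shelf, top}
4. side_panel@(0, -1) [+x clear] — {drawer_front, shelf, side_panel, top}
5. foot@(-1, 0) [-y clear] — {drawer_front, foot, shelf, side_panel, top}
6. runner@(-2, 0) [+y clear] — {drawer_front, foot, runner, shelf, side_panel, top}
7. divider@(0, 1) [+x clear] — {divider, drawer_front, foot, runner, shelf, side_panel, top}
8. rail@(0, 2) [-x clear] — {divider, drawer_front, foot, rail, runner, shelf, side_panel, top}

shelf; top; drawer_front; side_panel; foot; runner; divider; rail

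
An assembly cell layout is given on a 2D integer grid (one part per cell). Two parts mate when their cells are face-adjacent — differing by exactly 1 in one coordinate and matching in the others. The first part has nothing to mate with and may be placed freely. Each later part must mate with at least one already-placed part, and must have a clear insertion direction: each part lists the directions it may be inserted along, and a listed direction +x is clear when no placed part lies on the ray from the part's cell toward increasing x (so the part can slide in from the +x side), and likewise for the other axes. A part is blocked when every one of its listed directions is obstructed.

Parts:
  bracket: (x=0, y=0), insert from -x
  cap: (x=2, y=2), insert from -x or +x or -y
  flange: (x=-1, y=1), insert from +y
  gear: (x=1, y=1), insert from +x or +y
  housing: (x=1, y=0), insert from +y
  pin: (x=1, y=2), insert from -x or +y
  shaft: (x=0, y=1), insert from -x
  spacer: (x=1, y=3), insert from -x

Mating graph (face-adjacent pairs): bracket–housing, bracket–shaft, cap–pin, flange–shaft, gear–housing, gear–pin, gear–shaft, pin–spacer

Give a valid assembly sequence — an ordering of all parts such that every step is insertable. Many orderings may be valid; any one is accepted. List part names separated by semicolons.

bracket; housing; shaft; flange; gear; pin; spacer; cap

1. bracket@(0, 0) [-x clear] — {bracket}
2. housing@(1, 0) [+y clear] — {bracket, housing}
3. shaft@(0, 1) [-x clear] — {bracket, housing, shaft}
4. flange@(-1, 1) [+y clear] — {bracket, flange, housing, shaft}
5. gear@(1, 1) [+x clear] — {bracket, flange, gear, housing, shaft}
6. pin@(1, 2) [-x clear] — {bracket, flange, gear, housing, pin, shaft}
7. spacer@(1, 3) [-x clear] — {bracket, flange, gear, housing, pin, shaft, spacer}
8. cap@(2, 2) [+x clear] — {bracket, cap, flange, gear, housing, pin, shaft, spacer}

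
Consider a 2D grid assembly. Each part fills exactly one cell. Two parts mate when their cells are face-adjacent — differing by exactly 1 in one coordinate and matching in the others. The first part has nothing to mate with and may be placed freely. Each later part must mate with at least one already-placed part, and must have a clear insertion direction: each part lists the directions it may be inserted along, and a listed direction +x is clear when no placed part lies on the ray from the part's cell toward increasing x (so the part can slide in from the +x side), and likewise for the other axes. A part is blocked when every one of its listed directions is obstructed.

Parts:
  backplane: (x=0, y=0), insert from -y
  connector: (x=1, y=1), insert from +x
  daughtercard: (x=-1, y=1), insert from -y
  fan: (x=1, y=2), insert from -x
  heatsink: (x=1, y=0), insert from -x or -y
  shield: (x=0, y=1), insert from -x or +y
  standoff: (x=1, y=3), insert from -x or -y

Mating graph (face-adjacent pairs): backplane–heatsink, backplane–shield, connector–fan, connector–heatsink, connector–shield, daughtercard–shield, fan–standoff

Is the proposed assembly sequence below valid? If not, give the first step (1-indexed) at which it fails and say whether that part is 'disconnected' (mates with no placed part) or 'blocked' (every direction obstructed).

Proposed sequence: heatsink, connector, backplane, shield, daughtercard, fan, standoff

1. heatsink@(1, 0) [-x clear] — {heatsink}
2. connector@(1, 1) [+x clear] — {connector, heatsink}
3. backplane@(0, 0) [-y clear] — {backplane, connector, heatsink}
4. shield@(0, 1) [-x clear] — {backplane, connector, heatsink, shield}
5. daughtercard@(-1, 1) [-y clear] — {backplane, connector, daughtercard, heatsink, shield}
6. fan@(1, 2) [-x clear] — {backplane, connector, daughtercard, fan, heatsink, shield}
7. standoff@(1, 3) [-x clear] — {backplane, connector, daughtercard, fan, heatsink, shield, standoff}

Valid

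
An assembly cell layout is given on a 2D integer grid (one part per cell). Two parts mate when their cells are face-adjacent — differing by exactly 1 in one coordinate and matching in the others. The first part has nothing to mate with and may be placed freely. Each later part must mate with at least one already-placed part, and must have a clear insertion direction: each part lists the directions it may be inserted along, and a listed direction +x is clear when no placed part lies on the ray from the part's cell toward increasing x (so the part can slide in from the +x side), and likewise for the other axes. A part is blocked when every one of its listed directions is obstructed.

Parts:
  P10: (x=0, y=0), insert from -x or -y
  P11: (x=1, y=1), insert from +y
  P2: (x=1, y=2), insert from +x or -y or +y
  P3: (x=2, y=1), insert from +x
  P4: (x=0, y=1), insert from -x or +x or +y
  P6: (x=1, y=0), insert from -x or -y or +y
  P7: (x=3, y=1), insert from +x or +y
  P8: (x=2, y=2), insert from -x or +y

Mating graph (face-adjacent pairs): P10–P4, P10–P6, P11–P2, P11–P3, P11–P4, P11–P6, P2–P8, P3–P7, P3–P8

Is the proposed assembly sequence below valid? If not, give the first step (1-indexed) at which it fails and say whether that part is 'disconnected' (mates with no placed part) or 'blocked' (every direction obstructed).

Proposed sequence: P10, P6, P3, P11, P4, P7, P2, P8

1. P10@(0, 0) [-x clear] — {P10}
2. P6@(1, 0) [-y clear] — {P10, P6}
3. P3@(2, 1) — no placed neighbour ⇒ disconnected

Invalid at step 3 (disconnected)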